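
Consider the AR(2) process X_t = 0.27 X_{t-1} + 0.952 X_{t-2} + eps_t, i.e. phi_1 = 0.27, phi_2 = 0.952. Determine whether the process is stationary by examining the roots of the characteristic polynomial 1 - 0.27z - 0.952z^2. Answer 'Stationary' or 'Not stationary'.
\text{Not stationary}

The AR(p) characteristic polynomial is P(z) = 1 - 0.27z - 0.952z^2.
Stationarity requires all roots to lie outside the unit circle, i.e. |z| > 1 for every root.
Set 1 + (-0.27) z + (-0.952) z^2 = 0, i.e. a z^2 + b z + c = 0 with a = -0.952, b = -0.27, c = 1.
Discriminant D = b^2 - 4ac = (-0.27)^2 - 4*(-0.952)*1 = 0.0729 - (-3.808) = 3.8809.
D >= 0, so the roots are real: z = (-b +/- sqrt(D)) / (2a) = (0.27 +/- 1.97) / (-1.904).
  z_1 = (0.27 + 1.97) / (-1.904) = -1.1765,   |z_1| = 1.1765.
  z_2 = (0.27 - 1.97) / (-1.904) = 0.8929,   |z_2| = 0.8929.
Moduli of all roots: 1.1765, 0.8929.
All moduli strictly greater than 1? No.
Verdict: Not stationary.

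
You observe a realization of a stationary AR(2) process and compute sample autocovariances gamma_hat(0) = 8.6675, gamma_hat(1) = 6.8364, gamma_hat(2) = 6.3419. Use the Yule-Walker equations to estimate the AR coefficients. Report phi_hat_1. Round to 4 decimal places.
\hat\phi_{1} = 0.5600

The Yule-Walker equations for an AR(p) process read, in matrix form,
  Gamma_p phi = r_p,   with   (Gamma_p)_{ij} = gamma(|i - j|),
                       (r_p)_i = gamma(i),   i,j = 1..p.
Substitute the sample gammas (Toeplitz matrix and right-hand side of size 2):
  Gamma_p = [[8.6675, 6.8364], [6.8364, 8.6675]]
  r_p     = [6.8364, 6.3419]
Written out:
  8.6675 phi_1 + 6.8364 phi_2 = 6.8364
  6.8364 phi_1 + 8.6675 phi_2 = 6.3419
Solve by Cramer's rule:
  det = gamma(0)^2 - gamma(1)^2 = (8.6675)^2 - (6.8364)^2 = 75.12555625 - 46.73636496 = 28.38919129
  phi_hat_1 = [gamma(1) gamma(0) - gamma(1) gamma(2)] / det = [(6.8364)(8.6675) - (6.8364)(6.3419)] / 28.38919129 = 15.89873184 / 28.38919129 = 0.56
  phi_hat_2 = [gamma(0) gamma(2) - gamma(1)^2] / det = [(8.6675)(6.3419) - (6.8364)^2] / 28.38919129 = 8.23205329 / 28.38919129 = 0.29
So phi_hat = [0.5600, 0.2900].
Therefore phi_hat_1 = 0.5600.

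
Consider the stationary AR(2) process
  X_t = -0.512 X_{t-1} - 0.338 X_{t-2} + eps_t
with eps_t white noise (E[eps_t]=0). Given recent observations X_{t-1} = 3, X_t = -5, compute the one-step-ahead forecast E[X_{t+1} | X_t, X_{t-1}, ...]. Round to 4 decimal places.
E[X_{t+1} \mid \mathcal F_t] = 1.5460

For an AR(p) model X_t = c + sum_i phi_i X_{t-i} + eps_t, the
one-step-ahead conditional mean is
  E[X_{t+1} | X_t, ...] = c + sum_i phi_i X_{t+1-i}.
Substitute known values:
  E[X_{t+1} | ...] = (-0.512) * (-5) + (-0.338) * (3)
                   = 1.5460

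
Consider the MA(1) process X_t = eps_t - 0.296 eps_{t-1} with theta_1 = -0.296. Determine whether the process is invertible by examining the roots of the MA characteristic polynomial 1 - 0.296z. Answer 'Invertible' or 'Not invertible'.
\text{Invertible}

The MA(q) characteristic polynomial is P(z) = 1 - 0.296z.
Invertibility requires all roots to lie outside the unit circle, i.e. |z| > 1 for every root.
This is linear in z: 1 + (-0.296) z = 0  =>  z = -1/(-0.296) = 3.378378,  |z| = 3.378378.
Moduli of all roots: 3.3784.
All moduli strictly greater than 1? Yes.
Verdict: Invertible.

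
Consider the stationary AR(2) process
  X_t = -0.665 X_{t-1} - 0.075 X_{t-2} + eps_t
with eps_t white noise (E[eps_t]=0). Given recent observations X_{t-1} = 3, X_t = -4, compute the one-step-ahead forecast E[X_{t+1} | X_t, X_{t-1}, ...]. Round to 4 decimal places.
E[X_{t+1} \mid \mathcal F_t] = 2.4350

For an AR(p) model X_t = c + sum_i phi_i X_{t-i} + eps_t, the
one-step-ahead conditional mean is
  E[X_{t+1} | X_t, ...] = c + sum_i phi_i X_{t+1-i}.
Substitute known values:
  E[X_{t+1} | ...] = (-0.665) * (-4) + (-0.075) * (3)
                   = 2.4350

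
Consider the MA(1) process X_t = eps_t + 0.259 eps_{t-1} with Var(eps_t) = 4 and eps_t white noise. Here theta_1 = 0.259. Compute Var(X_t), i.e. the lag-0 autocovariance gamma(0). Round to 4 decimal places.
\gamma(0) = 4.2683

For an MA(q) process X_t = eps_t + sum_i theta_i eps_{t-i} with
Var(eps_t) = sigma^2, the variance is
  gamma(0) = sigma^2 * (1 + sum_i theta_i^2).
  sum_i theta_i^2 = (0.259)^2 = 0.067081.
  gamma(0) = 4 * (1 + 0.067081) = 4 * 1.067081 = 4.268324, which rounds to 4.2683.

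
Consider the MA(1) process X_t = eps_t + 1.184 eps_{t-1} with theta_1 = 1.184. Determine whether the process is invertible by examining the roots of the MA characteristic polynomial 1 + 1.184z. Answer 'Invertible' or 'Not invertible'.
\text{Not invertible}

The MA(q) characteristic polynomial is P(z) = 1 + 1.184z.
Invertibility requires all roots to lie outside the unit circle, i.e. |z| > 1 for every root.
This is linear in z: 1 + (1.184) z = 0  =>  z = -1/(1.184) = -0.844595,  |z| = 0.844595.
Moduli of all roots: 0.8446.
All moduli strictly greater than 1? No.
Verdict: Not invertible.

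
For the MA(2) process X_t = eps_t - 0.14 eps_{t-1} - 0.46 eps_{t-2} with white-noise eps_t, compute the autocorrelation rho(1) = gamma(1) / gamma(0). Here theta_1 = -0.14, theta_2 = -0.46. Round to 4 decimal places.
\rho(1) = -0.0614

For an MA(q) process with theta_0 = 1, the autocovariance is
  gamma(k) = sigma^2 * sum_{i=0..q-k} theta_i * theta_{i+k},
and rho(k) = gamma(k) / gamma(0). Sigma^2 cancels.
  numerator   = (1)*(-0.14) + (-0.14)*(-0.46) = -0.0756.
  denominator = (1)^2 + (-0.14)^2 + (-0.46)^2 = 1.2312.
  rho(1) = -0.0756 / 1.2312 = -0.0614.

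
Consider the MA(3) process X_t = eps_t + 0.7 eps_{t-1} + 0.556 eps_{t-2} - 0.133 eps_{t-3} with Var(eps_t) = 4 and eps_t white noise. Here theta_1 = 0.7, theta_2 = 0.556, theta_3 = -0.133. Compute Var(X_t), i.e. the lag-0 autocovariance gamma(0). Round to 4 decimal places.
\gamma(0) = 7.2673

For an MA(q) process X_t = eps_t + sum_i theta_i eps_{t-i} with
Var(eps_t) = sigma^2, the variance is
  gamma(0) = sigma^2 * (1 + sum_i theta_i^2).
  sum_i theta_i^2 = (0.7)^2 + (0.556)^2 + (-0.133)^2 = 0.49 + 0.309136 + 0.017689 = 0.816825.
  gamma(0) = 4 * (1 + 0.816825) = 4 * 1.816825 = 7.2673.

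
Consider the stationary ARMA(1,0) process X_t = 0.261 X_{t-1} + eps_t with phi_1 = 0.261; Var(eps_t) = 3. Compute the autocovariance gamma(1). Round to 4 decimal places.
\gamma(1) = 0.8402

Multiply the model equation by X_{t-k} and take expectations. With theta_0 = psi_0 = 1 and psi_j the MA(infinity) weights, this gives
  gamma(k) - sum_i phi_i gamma(k-i) = c_k,
  c_k = sigma^2 * sum_{j=k..q} theta_j psi_{j-k}   (c_k = 0 for k > q),
using gamma(-m) = gamma(m).
Pure AR (q = 0): c_0 = sigma^2 = 3, c_k = 0 for k >= 1.
Equations for k = 0 and k = 1 (AR order 1):
  gamma(0) = phi_1 gamma(1) + c_0
  gamma(1) = phi_1 gamma(0) + c_1
Substituting the second into the first: gamma(0) (1 - phi_1^2) = c_0 + phi_1 c_1, so
  gamma(0) = c_0 / (1 - phi_1^2) = 3 / (1 - (0.261)^2) = 3 / 0.931879 = 3.219302.
  gamma(1) = phi_1 gamma(0) = (0.261)(3.219302) = 0.840238.
Therefore gamma(1) = 0.8402 (to 4 decimal places).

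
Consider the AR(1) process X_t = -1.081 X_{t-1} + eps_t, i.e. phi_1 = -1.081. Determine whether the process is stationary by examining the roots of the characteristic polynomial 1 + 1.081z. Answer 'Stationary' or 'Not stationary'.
\text{Not stationary}

The AR(p) characteristic polynomial is P(z) = 1 + 1.081z.
Stationarity requires all roots to lie outside the unit circle, i.e. |z| > 1 for every root.
This is linear in z: 1 + (1.081) z = 0  =>  z = -1/(1.081) = -0.925069,  |z| = 0.925069.
Moduli of all roots: 0.9251.
All moduli strictly greater than 1? No.
Verdict: Not stationary.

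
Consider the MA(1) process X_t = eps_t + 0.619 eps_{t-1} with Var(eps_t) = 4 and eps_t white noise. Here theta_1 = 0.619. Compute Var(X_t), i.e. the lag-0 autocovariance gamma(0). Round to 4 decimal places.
\gamma(0) = 5.5326

For an MA(q) process X_t = eps_t + sum_i theta_i eps_{t-i} with
Var(eps_t) = sigma^2, the variance is
  gamma(0) = sigma^2 * (1 + sum_i theta_i^2).
  sum_i theta_i^2 = (0.619)^2 = 0.383161.
  gamma(0) = 4 * (1 + 0.383161) = 4 * 1.383161 = 5.532644, which rounds to 5.5326.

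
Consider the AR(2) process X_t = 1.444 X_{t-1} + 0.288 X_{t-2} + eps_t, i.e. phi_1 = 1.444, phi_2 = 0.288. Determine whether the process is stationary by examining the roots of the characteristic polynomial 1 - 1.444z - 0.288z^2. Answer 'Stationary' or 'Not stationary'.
\text{Not stationary}

The AR(p) characteristic polynomial is P(z) = 1 - 1.444z - 0.288z^2.
Stationarity requires all roots to lie outside the unit circle, i.e. |z| > 1 for every root.
Set 1 + (-1.444) z + (-0.288) z^2 = 0, i.e. a z^2 + b z + c = 0 with a = -0.288, b = -1.444, c = 1.
Discriminant D = b^2 - 4ac = (-1.444)^2 - 4*(-0.288)*1 = 2.085136 - (-1.152) = 3.237136.
D >= 0, so the roots are real: z = (-b +/- sqrt(D)) / (2a) = (1.444 +/- 1.799204) / (-0.576).
  z_1 = (1.444 + 1.799204) / (-0.576) = -5.6306,   |z_1| = 5.6306.
  z_2 = (1.444 - 1.799204) / (-0.576) = 0.6167,   |z_2| = 0.6167.
Moduli of all roots: 5.6306, 0.6167.
All moduli strictly greater than 1? No.
Verdict: Not stationary.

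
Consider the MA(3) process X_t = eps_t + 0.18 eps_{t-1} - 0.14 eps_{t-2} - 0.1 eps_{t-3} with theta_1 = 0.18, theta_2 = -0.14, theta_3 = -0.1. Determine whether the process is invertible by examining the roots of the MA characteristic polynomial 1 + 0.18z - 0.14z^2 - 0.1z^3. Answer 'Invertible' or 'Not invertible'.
\text{Invertible}

The MA(q) characteristic polynomial is P(z) = 1 + 0.18z - 0.14z^2 - 0.1z^3.
Invertibility requires all roots to lie outside the unit circle, i.e. |z| > 1 for every root.
Degree 3: look for a simple real root z0 first, then factor out (1 - z/z0) and solve the remaining quadratic.
Testing z0 = 2: P(2) = 1 + (0.18)(2) + (-0.14)(2)^2 + (-0.1)(2)^3
  = 1 + (0.36) + (-0.56) + (-0.8) = 0.  So z_0 = 2 is a root, |z_0| = 2.
Divide out the factor (1 - 0.5 z) = (1 - z/z0) (since 1/z0 = 0.5):
  P(z) = (1 - 0.5 z)(1 + (0.68) z + (0.2) z^2)
  [check: z-coef 0.68 - (0.5) = 0.18; z^2-coef 0.2 - (0.5)(0.68) = -0.14; z^3-coef -(0.5)(0.2) = -0.1.]
Remaining roots from the quadratic factor 1 + (0.68) z + (0.2) z^2:
  Set 1 + (0.68) z + (0.2) z^2 = 0, i.e. a z^2 + b z + c = 0 with a = 0.2, b = 0.68, c = 1.
  Discriminant D = b^2 - 4ac = (0.68)^2 - 4*(0.2)*1 = 0.4624 - (0.8) = -0.3376.
  D < 0, so the roots are the complex-conjugate pair z = (-b +/- i sqrt(-D)) / (2a) = -1.7 +/- 1.4526i.
  For a conjugate pair |z|^2 = z * conj(z) = (product of roots) = c/a = 1/(0.2) = 5, so |z| = sqrt(5) = 2.2361 for both roots.
Moduli of all roots: 2.0000, 2.2361, 2.2361.
All moduli strictly greater than 1? Yes.
Verdict: Invertible.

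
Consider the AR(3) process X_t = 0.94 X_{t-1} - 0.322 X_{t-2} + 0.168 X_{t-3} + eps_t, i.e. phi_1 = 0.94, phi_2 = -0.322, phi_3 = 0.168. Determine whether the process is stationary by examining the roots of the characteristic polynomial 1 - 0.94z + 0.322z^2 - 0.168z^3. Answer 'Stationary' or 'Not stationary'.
\text{Stationary}

The AR(p) characteristic polynomial is P(z) = 1 - 0.94z + 0.322z^2 - 0.168z^3.
Stationarity requires all roots to lie outside the unit circle, i.e. |z| > 1 for every root.
Degree 3: look for a simple real root z0 first, then factor out (1 - z/z0) and solve the remaining quadratic.
Testing z0 = 1.25: P(1.25) = 1 + (-0.94)(1.25) + (0.322)(1.25)^2 + (-0.168)(1.25)^3
  = 1 + (-1.175) + (0.503125) + (-0.328125) = 0.  So z_0 = 1.25 is a root, |z_0| = 1.25.
Divide out the factor (1 - 0.8 z) = (1 - z/z0) (since 1/z0 = 0.8):
  P(z) = (1 - 0.8 z)(1 + (-0.14) z + (0.21) z^2)
  [check: z-coef -0.14 - (0.8) = -0.94; z^2-coef 0.21 - (0.8)(-0.14) = 0.322; z^3-coef -(0.8)(0.21) = -0.168.]
Remaining roots from the quadratic factor 1 + (-0.14) z + (0.21) z^2:
  Set 1 + (-0.14) z + (0.21) z^2 = 0, i.e. a z^2 + b z + c = 0 with a = 0.21, b = -0.14, c = 1.
  Discriminant D = b^2 - 4ac = (-0.14)^2 - 4*(0.21)*1 = 0.0196 - (0.84) = -0.8204.
  D < 0, so the roots are the complex-conjugate pair z = (-b +/- i sqrt(-D)) / (2a) = 0.3333 +/- 2.1566i.
  For a conjugate pair |z|^2 = z * conj(z) = (product of roots) = c/a = 1/(0.21) = 4.761905, so |z| = sqrt(4.761905) = 2.1822 for both roots.
Moduli of all roots: 1.2500, 2.1822, 2.1822.
All moduli strictly greater than 1? Yes.
Verdict: Stationary.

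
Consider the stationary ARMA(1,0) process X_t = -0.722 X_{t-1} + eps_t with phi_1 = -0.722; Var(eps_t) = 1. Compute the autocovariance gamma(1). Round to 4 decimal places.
\gamma(1) = -1.5082

Multiply the model equation by X_{t-k} and take expectations. With theta_0 = psi_0 = 1 and psi_j the MA(infinity) weights, this gives
  gamma(k) - sum_i phi_i gamma(k-i) = c_k,
  c_k = sigma^2 * sum_{j=k..q} theta_j psi_{j-k}   (c_k = 0 for k > q),
using gamma(-m) = gamma(m).
Pure AR (q = 0): c_0 = sigma^2 = 1, c_k = 0 for k >= 1.
Equations for k = 0 and k = 1 (AR order 1):
  gamma(0) = phi_1 gamma(1) + c_0
  gamma(1) = phi_1 gamma(0) + c_1
Substituting the second into the first: gamma(0) (1 - phi_1^2) = c_0 + phi_1 c_1, so
  gamma(0) = c_0 / (1 - phi_1^2) = 1 / (1 - (-0.722)^2) = 1 / 0.478716 = 2.088921.
  gamma(1) = phi_1 gamma(0) = (-0.722)(2.088921) = -1.508201.
Therefore gamma(1) = -1.5082 (to 4 decimal places).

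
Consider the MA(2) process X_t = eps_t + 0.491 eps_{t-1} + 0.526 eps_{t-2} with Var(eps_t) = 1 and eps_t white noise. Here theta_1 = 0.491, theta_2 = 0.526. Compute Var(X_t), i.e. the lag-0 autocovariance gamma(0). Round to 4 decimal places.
\gamma(0) = 1.5178

For an MA(q) process X_t = eps_t + sum_i theta_i eps_{t-i} with
Var(eps_t) = sigma^2, the variance is
  gamma(0) = sigma^2 * (1 + sum_i theta_i^2).
  sum_i theta_i^2 = (0.491)^2 + (0.526)^2 = 0.241081 + 0.276676 = 0.517757.
  gamma(0) = 1 * (1 + 0.517757) = 1 * 1.517757 = 1.517757, which rounds to 1.5178.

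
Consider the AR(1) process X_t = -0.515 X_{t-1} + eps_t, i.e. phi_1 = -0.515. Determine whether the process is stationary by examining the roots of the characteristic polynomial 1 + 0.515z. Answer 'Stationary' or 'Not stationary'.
\text{Stationary}

The AR(p) characteristic polynomial is P(z) = 1 + 0.515z.
Stationarity requires all roots to lie outside the unit circle, i.e. |z| > 1 for every root.
This is linear in z: 1 + (0.515) z = 0  =>  z = -1/(0.515) = -1.941748,  |z| = 1.941748.
Moduli of all roots: 1.9417.
All moduli strictly greater than 1? Yes.
Verdict: Stationary.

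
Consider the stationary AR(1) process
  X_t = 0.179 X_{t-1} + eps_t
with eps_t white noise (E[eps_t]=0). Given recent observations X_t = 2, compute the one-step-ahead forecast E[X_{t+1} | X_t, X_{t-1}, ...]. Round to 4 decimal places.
E[X_{t+1} \mid \mathcal F_t] = 0.3580

For an AR(p) model X_t = c + sum_i phi_i X_{t-i} + eps_t, the
one-step-ahead conditional mean is
  E[X_{t+1} | X_t, ...] = c + sum_i phi_i X_{t+1-i}.
Substitute known values:
  E[X_{t+1} | ...] = (0.179) * (2)
                   = 0.3580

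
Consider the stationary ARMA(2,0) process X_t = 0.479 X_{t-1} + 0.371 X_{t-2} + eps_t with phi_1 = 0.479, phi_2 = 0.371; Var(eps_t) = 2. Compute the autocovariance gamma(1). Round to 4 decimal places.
\gamma(1) = 4.2043

Multiply the model equation by X_{t-k} and take expectations. With theta_0 = psi_0 = 1 and psi_j the MA(infinity) weights, this gives
  gamma(k) - sum_i phi_i gamma(k-i) = c_k,
  c_k = sigma^2 * sum_{j=k..q} theta_j psi_{j-k}   (c_k = 0 for k > q),
using gamma(-m) = gamma(m).
Pure AR (q = 0): c_0 = sigma^2 = 2, c_k = 0 for k >= 1.
Equations for k = 0, 1, 2 (AR order 2, c_2 = 0):
  (E0) gamma(0) = phi_1 gamma(1) + phi_2 gamma(2) + c_0
  (E1) gamma(1) = phi_1 gamma(0) + phi_2 gamma(1) + c_1
  (E2) gamma(2) = phi_1 gamma(1) + phi_2 gamma(0)
From (E1): gamma(1) = A gamma(0) + B with
  A = phi_1 / (1 - phi_2) = 0.479 / 0.629 = 0.761526,   B = c_1 / (1 - phi_2) = 0 / 0.629 = 0.
Insert (E2) into (E0): gamma(0) (1 - phi_2^2) = phi_1 (1 + phi_2) gamma(1) + c_0.
  phi_1 (1 + phi_2) = (0.479)(1.371) = 0.656709,   1 - phi_2^2 = 0.862359.
Replace gamma(1) by A gamma(0) + B and collect gamma(0):
  gamma(0) [0.862359 - (0.656709)(0.761526)] = c_0 = 2
  gamma(0) * 0.362258 = 2
  gamma(0) = 2 / 0.362258 = 5.520929.
  gamma(1) = A gamma(0) = (0.761526)(5.520929) = 4.204332.
Therefore gamma(1) = 4.2043 (to 4 decimal places).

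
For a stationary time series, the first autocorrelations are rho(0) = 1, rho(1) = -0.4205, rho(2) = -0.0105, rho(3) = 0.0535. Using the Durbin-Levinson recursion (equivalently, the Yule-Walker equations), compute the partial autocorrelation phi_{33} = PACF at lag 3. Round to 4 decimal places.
\phi_{33} = -0.0610

The PACF at lag k is phi_{kk}, the last component of the solution
to the Yule-Walker system G_k phi = r_k where
  (G_k)_{ij} = rho(|i - j|), (r_k)_i = rho(i), i,j = 1..k.
Equivalently, Durbin-Levinson gives phi_{kk} iteratively:
  phi_{11} = rho(1)
  phi_{kk} = [rho(k) - sum_{j=1..k-1} phi_{k-1,j} rho(k-j)]
            / [1 - sum_{j=1..k-1} phi_{k-1,j} rho(j)],
  phi_{k,j} = phi_{k-1,j} - phi_{kk} phi_{k-1,k-j},  j = 1..k-1.
Step k = 1:
  phi_11 = rho(1) = -0.4205.
Step k = 2:
  phi_22 = [rho(2) - phi_11 rho(1)] / [1 - phi_11 rho(1)] = [-0.0105 - (-0.4205)(-0.4205)] / [1 - (-0.4205)(-0.4205)]
         = -0.18732025 / 0.82317975 = -0.227557.
  Update: phi_21 = phi_11 - phi_22 phi_11 = -0.4205 - (-0.227557)(-0.4205) = -0.516188.
Step k = 3:
  phi_33 = [rho(3) - phi_21 rho(2) - phi_22 rho(1)] / [1 - phi_21 rho(1) - phi_22 rho(2)]
    numerator   = 0.0535 - (-0.516188)(-0.0105) - (-0.227557)(-0.4205) = -0.04760766
    denominator = 1 - (-0.516188)(-0.4205) - (-0.227557)(-0.0105) = 0.78055373
  phi_33 = -0.04760766 / 0.78055373 = -0.061.
Therefore phi_{33} = -0.0610.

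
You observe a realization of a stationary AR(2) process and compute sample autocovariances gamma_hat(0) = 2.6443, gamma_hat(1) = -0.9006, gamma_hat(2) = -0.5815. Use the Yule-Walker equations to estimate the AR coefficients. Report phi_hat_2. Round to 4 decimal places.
\hat\phi_{2} = -0.3800

The Yule-Walker equations for an AR(p) process read, in matrix form,
  Gamma_p phi = r_p,   with   (Gamma_p)_{ij} = gamma(|i - j|),
                       (r_p)_i = gamma(i),   i,j = 1..p.
Substitute the sample gammas (Toeplitz matrix and right-hand side of size 2):
  Gamma_p = [[2.6443, -0.9006], [-0.9006, 2.6443]]
  r_p     = [-0.9006, -0.5815]
Written out:
  2.6443 phi_1 - 0.9006 phi_2 = -0.9006
  -0.9006 phi_1 + 2.6443 phi_2 = -0.5815
Solve by Cramer's rule:
  det = gamma(0)^2 - gamma(1)^2 = (2.6443)^2 - (-0.9006)^2 = 6.99232249 - 0.81108036 = 6.18124213
  phi_hat_1 = [gamma(1) gamma(0) - gamma(1) gamma(2)] / det = [(-0.9006)(2.6443) - (-0.9006)(-0.5815)] / 6.18124213 = -2.90515548 / 6.18124213 = -0.47
  phi_hat_2 = [gamma(0) gamma(2) - gamma(1)^2] / det = [(2.6443)(-0.5815) - (-0.9006)^2] / 6.18124213 = -2.34874081 / 6.18124213 = -0.38
So phi_hat = [-0.4700, -0.3800].
Therefore phi_hat_2 = -0.3800.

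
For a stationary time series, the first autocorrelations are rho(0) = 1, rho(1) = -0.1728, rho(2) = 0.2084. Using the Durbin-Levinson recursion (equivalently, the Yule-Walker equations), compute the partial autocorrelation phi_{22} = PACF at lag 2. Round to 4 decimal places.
\phi_{22} = 0.1840

The PACF at lag k is phi_{kk}, the last component of the solution
to the Yule-Walker system G_k phi = r_k where
  (G_k)_{ij} = rho(|i - j|), (r_k)_i = rho(i), i,j = 1..k.
Equivalently, Durbin-Levinson gives phi_{kk} iteratively:
  phi_{11} = rho(1)
  phi_{kk} = [rho(k) - sum_{j=1..k-1} phi_{k-1,j} rho(k-j)]
            / [1 - sum_{j=1..k-1} phi_{k-1,j} rho(j)],
  phi_{k,j} = phi_{k-1,j} - phi_{kk} phi_{k-1,k-j},  j = 1..k-1.
Step k = 1:
  phi_11 = rho(1) = -0.1728.
Step k = 2:
  phi_22 = [rho(2) - phi_11 rho(1)] / [1 - phi_11 rho(1)] = [0.2084 - (-0.1728)(-0.1728)] / [1 - (-0.1728)(-0.1728)]
         = 0.17854016 / 0.97014016 = 0.184.
Therefore phi_{22} = 0.1840.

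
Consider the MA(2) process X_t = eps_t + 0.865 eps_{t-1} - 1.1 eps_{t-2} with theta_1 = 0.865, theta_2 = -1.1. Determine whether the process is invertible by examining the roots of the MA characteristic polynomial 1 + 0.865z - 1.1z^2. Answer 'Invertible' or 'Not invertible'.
\text{Not invertible}

The MA(q) characteristic polynomial is P(z) = 1 + 0.865z - 1.1z^2.
Invertibility requires all roots to lie outside the unit circle, i.e. |z| > 1 for every root.
Set 1 + (0.865) z + (-1.1) z^2 = 0, i.e. a z^2 + b z + c = 0 with a = -1.1, b = 0.865, c = 1.
Discriminant D = b^2 - 4ac = (0.865)^2 - 4*(-1.1)*1 = 0.748225 - (-4.4) = 5.148225.
D >= 0, so the roots are real: z = (-b +/- sqrt(D)) / (2a) = (-0.865 +/- 2.26897) / (-2.2).
  z_1 = (-0.865 + 2.26897) / (-2.2) = -0.6382,   |z_1| = 0.6382.
  z_2 = (-0.865 - 2.26897) / (-2.2) = 1.4245,   |z_2| = 1.4245.
Moduli of all roots: 0.6382, 1.4245.
All moduli strictly greater than 1? No.
Verdict: Not invertible.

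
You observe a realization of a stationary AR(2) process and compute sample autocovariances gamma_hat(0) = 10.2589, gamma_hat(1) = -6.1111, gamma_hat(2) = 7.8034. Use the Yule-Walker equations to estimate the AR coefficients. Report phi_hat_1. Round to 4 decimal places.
\hat\phi_{1} = -0.2210

The Yule-Walker equations for an AR(p) process read, in matrix form,
  Gamma_p phi = r_p,   with   (Gamma_p)_{ij} = gamma(|i - j|),
                       (r_p)_i = gamma(i),   i,j = 1..p.
Substitute the sample gammas (Toeplitz matrix and right-hand side of size 2):
  Gamma_p = [[10.2589, -6.1111], [-6.1111, 10.2589]]
  r_p     = [-6.1111, 7.8034]
Written out:
  10.2589 phi_1 - 6.1111 phi_2 = -6.1111
  -6.1111 phi_1 + 10.2589 phi_2 = 7.8034
Solve by Cramer's rule:
  det = gamma(0)^2 - gamma(1)^2 = (10.2589)^2 - (-6.1111)^2 = 105.24502921 - 37.34554321 = 67.899486
  phi_hat_1 = [gamma(1) gamma(0) - gamma(1) gamma(2)] / det = [(-6.1111)(10.2589) - (-6.1111)(7.8034)] / 67.899486 = -15.00580605 / 67.899486 = -0.221
  phi_hat_2 = [gamma(0) gamma(2) - gamma(1)^2] / det = [(10.2589)(7.8034) - (-6.1111)^2] / 67.899486 = 42.70875705 / 67.899486 = 0.629
So phi_hat = [-0.2210, 0.6290].
Therefore phi_hat_1 = -0.2210.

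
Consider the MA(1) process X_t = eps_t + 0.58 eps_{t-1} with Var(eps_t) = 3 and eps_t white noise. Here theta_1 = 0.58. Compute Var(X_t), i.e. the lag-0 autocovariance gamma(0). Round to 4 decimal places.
\gamma(0) = 4.0092

For an MA(q) process X_t = eps_t + sum_i theta_i eps_{t-i} with
Var(eps_t) = sigma^2, the variance is
  gamma(0) = sigma^2 * (1 + sum_i theta_i^2).
  sum_i theta_i^2 = (0.58)^2 = 0.3364.
  gamma(0) = 3 * (1 + 0.3364) = 3 * 1.3364 = 4.0092.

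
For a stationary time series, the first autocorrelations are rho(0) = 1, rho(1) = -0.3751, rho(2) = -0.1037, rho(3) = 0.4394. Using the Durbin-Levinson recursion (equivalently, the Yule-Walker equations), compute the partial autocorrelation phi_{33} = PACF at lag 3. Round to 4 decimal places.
\phi_{33} = 0.3580

The PACF at lag k is phi_{kk}, the last component of the solution
to the Yule-Walker system G_k phi = r_k where
  (G_k)_{ij} = rho(|i - j|), (r_k)_i = rho(i), i,j = 1..k.
Equivalently, Durbin-Levinson gives phi_{kk} iteratively:
  phi_{11} = rho(1)
  phi_{kk} = [rho(k) - sum_{j=1..k-1} phi_{k-1,j} rho(k-j)]
            / [1 - sum_{j=1..k-1} phi_{k-1,j} rho(j)],
  phi_{k,j} = phi_{k-1,j} - phi_{kk} phi_{k-1,k-j},  j = 1..k-1.
Step k = 1:
  phi_11 = rho(1) = -0.3751.
Step k = 2:
  phi_22 = [rho(2) - phi_11 rho(1)] / [1 - phi_11 rho(1)] = [-0.1037 - (-0.3751)(-0.3751)] / [1 - (-0.3751)(-0.3751)]
         = -0.24440001 / 0.85929999 = -0.284418.
  Update: phi_21 = phi_11 - phi_22 phi_11 = -0.3751 - (-0.284418)(-0.3751) = -0.481785.
Step k = 3:
  phi_33 = [rho(3) - phi_21 rho(2) - phi_22 rho(1)] / [1 - phi_21 rho(1) - phi_22 rho(2)]
    numerator   = 0.4394 - (-0.481785)(-0.1037) - (-0.284418)(-0.3751) = 0.28275386
    denominator = 1 - (-0.481785)(-0.3751) - (-0.284418)(-0.1037) = 0.78978833
  phi_33 = 0.28275386 / 0.78978833 = 0.358.
Therefore phi_{33} = 0.3580.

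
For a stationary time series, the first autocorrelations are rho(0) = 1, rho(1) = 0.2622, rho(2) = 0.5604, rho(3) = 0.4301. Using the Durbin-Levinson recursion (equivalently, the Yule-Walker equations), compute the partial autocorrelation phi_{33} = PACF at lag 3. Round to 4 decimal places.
\phi_{33} = 0.3310

The PACF at lag k is phi_{kk}, the last component of the solution
to the Yule-Walker system G_k phi = r_k where
  (G_k)_{ij} = rho(|i - j|), (r_k)_i = rho(i), i,j = 1..k.
Equivalently, Durbin-Levinson gives phi_{kk} iteratively:
  phi_{11} = rho(1)
  phi_{kk} = [rho(k) - sum_{j=1..k-1} phi_{k-1,j} rho(k-j)]
            / [1 - sum_{j=1..k-1} phi_{k-1,j} rho(j)],
  phi_{k,j} = phi_{k-1,j} - phi_{kk} phi_{k-1,k-j},  j = 1..k-1.
Step k = 1:
  phi_11 = rho(1) = 0.2622.
Step k = 2:
  phi_22 = [rho(2) - phi_11 rho(1)] / [1 - phi_11 rho(1)] = [0.5604 - (0.2622)(0.2622)] / [1 - (0.2622)(0.2622)]
         = 0.49165116 / 0.93125116 = 0.527947.
  Update: phi_21 = phi_11 - phi_22 phi_11 = 0.2622 - (0.527947)(0.2622) = 0.123772.
Step k = 3:
  phi_33 = [rho(3) - phi_21 rho(2) - phi_22 rho(1)] / [1 - phi_21 rho(1) - phi_22 rho(2)]
    numerator   = 0.4301 - (0.123772)(0.5604) - (0.527947)(0.2622) = 0.22231031
    denominator = 1 - (0.123772)(0.2622) - (0.527947)(0.5604) = 0.67168546
  phi_33 = 0.22231031 / 0.67168546 = 0.331.
Therefore phi_{33} = 0.3310.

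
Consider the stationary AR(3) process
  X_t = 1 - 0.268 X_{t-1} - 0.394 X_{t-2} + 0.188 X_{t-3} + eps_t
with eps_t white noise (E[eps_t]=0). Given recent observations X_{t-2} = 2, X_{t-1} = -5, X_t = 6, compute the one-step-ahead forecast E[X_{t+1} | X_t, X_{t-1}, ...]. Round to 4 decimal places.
E[X_{t+1} \mid \mathcal F_t] = 1.7380

For an AR(p) model X_t = c + sum_i phi_i X_{t-i} + eps_t, the
one-step-ahead conditional mean is
  E[X_{t+1} | X_t, ...] = c + sum_i phi_i X_{t+1-i}.
Substitute known values:
  E[X_{t+1} | ...] = 1 + (-0.268) * (6) + (-0.394) * (-5) + (0.188) * (2)
                   = 1.7380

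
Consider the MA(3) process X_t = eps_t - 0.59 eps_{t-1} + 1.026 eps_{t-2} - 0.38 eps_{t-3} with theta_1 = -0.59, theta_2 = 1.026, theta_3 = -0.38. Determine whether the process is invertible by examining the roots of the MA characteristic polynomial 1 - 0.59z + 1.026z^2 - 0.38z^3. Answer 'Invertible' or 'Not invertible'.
\text{Invertible}

The MA(q) characteristic polynomial is P(z) = 1 - 0.59z + 1.026z^2 - 0.38z^3.
Invertibility requires all roots to lie outside the unit circle, i.e. |z| > 1 for every root.
Degree 3: look for a simple real root z0 first, then factor out (1 - z/z0) and solve the remaining quadratic.
Testing z0 = 2.5: P(2.5) = 1 + (-0.59)(2.5) + (1.026)(2.5)^2 + (-0.38)(2.5)^3
  = 1 + (-1.475) + (6.4125) + (-5.9375) = 0.  So z_0 = 2.5 is a root, |z_0| = 2.5.
Divide out the factor (1 - 0.4 z) = (1 - z/z0) (since 1/z0 = 0.4):
  P(z) = (1 - 0.4 z)(1 + (-0.19) z + (0.95) z^2)
  [check: z-coef -0.19 - (0.4) = -0.59; z^2-coef 0.95 - (0.4)(-0.19) = 1.026; z^3-coef -(0.4)(0.95) = -0.38.]
Remaining roots from the quadratic factor 1 + (-0.19) z + (0.95) z^2:
  Set 1 + (-0.19) z + (0.95) z^2 = 0, i.e. a z^2 + b z + c = 0 with a = 0.95, b = -0.19, c = 1.
  Discriminant D = b^2 - 4ac = (-0.19)^2 - 4*(0.95)*1 = 0.0361 - (3.8) = -3.7639.
  D < 0, so the roots are the complex-conjugate pair z = (-b +/- i sqrt(-D)) / (2a) = 0.1 +/- 1.0211i.
  For a conjugate pair |z|^2 = z * conj(z) = (product of roots) = c/a = 1/(0.95) = 1.052632, so |z| = sqrt(1.052632) = 1.026 for both roots.
Moduli of all roots: 2.5000, 1.0260, 1.0260.
All moduli strictly greater than 1? Yes.
Verdict: Invertible.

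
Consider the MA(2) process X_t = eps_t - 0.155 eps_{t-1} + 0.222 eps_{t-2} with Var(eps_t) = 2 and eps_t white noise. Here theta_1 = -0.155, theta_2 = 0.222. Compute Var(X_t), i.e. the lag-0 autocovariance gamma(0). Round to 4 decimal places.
\gamma(0) = 2.1466

For an MA(q) process X_t = eps_t + sum_i theta_i eps_{t-i} with
Var(eps_t) = sigma^2, the variance is
  gamma(0) = sigma^2 * (1 + sum_i theta_i^2).
  sum_i theta_i^2 = (-0.155)^2 + (0.222)^2 = 0.024025 + 0.049284 = 0.073309.
  gamma(0) = 2 * (1 + 0.073309) = 2 * 1.073309 = 2.146618, which rounds to 2.1466.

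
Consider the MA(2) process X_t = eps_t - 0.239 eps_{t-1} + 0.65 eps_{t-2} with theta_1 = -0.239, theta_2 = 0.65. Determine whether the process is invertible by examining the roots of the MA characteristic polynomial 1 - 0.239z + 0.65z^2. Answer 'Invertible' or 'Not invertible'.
\text{Invertible}

The MA(q) characteristic polynomial is P(z) = 1 - 0.239z + 0.65z^2.
Invertibility requires all roots to lie outside the unit circle, i.e. |z| > 1 for every root.
Set 1 + (-0.239) z + (0.65) z^2 = 0, i.e. a z^2 + b z + c = 0 with a = 0.65, b = -0.239, c = 1.
Discriminant D = b^2 - 4ac = (-0.239)^2 - 4*(0.65)*1 = 0.057121 - (2.6) = -2.542879.
D < 0, so the roots are the complex-conjugate pair z = (-b +/- i sqrt(-D)) / (2a) = 0.1838 +/- 1.2266i.
For a conjugate pair |z|^2 = z * conj(z) = (product of roots) = c/a = 1/(0.65) = 1.538462, so |z| = sqrt(1.538462) = 1.2403 for both roots.
Moduli of all roots: 1.2403, 1.2403.
All moduli strictly greater than 1? Yes.
Verdict: Invertible.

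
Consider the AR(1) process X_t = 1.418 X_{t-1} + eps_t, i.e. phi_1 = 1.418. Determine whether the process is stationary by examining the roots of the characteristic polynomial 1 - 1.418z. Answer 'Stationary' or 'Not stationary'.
\text{Not stationary}

The AR(p) characteristic polynomial is P(z) = 1 - 1.418z.
Stationarity requires all roots to lie outside the unit circle, i.e. |z| > 1 for every root.
This is linear in z: 1 + (-1.418) z = 0  =>  z = -1/(-1.418) = 0.705219,  |z| = 0.705219.
Moduli of all roots: 0.7052.
All moduli strictly greater than 1? No.
Verdict: Not stationary.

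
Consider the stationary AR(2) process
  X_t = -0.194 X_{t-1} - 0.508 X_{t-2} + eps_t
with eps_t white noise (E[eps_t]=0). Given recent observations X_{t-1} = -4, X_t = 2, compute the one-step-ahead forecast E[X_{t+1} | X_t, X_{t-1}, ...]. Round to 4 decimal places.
E[X_{t+1} \mid \mathcal F_t] = 1.6440

For an AR(p) model X_t = c + sum_i phi_i X_{t-i} + eps_t, the
one-step-ahead conditional mean is
  E[X_{t+1} | X_t, ...] = c + sum_i phi_i X_{t+1-i}.
Substitute known values:
  E[X_{t+1} | ...] = (-0.194) * (2) + (-0.508) * (-4)
                   = 1.6440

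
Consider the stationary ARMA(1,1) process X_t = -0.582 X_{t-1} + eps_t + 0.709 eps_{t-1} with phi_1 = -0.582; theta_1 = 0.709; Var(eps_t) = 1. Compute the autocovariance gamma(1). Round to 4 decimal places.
\gamma(1) = 0.1128

Multiply the model equation by X_{t-k} and take expectations. With theta_0 = psi_0 = 1 and psi_j the MA(infinity) weights, this gives
  gamma(k) - sum_i phi_i gamma(k-i) = c_k,
  c_k = sigma^2 * sum_{j=k..q} theta_j psi_{j-k}   (c_k = 0 for k > q),
using gamma(-m) = gamma(m).
psi-weights needed (psi_j = theta_j + sum_i phi_i psi_{j-i}):
  psi_1 = theta_1 + phi_1 = 0.709 + (-0.582) = 0.127
Right-hand sides:
  c_0 = sigma^2 (1 + theta_1 psi_1) = 1 * (1 + (0.709)(0.127)) = 1 * 1.090043 = 1.090043
  c_1 = sigma^2 theta_1 = 1 * (0.709) = 0.709
  c_2 = 0
Equations for k = 0 and k = 1 (AR order 1):
  gamma(0) = phi_1 gamma(1) + c_0
  gamma(1) = phi_1 gamma(0) + c_1
Substituting the second into the first: gamma(0) (1 - phi_1^2) = c_0 + phi_1 c_1, so
  gamma(0) = (c_0 + phi_1 c_1) / (1 - phi_1^2) = (1.090043 + (-0.582)(0.709)) / (1 - (-0.582)^2) = 0.677405 / 0.661276 = 1.024391.
  gamma(1) = phi_1 gamma(0) + c_1 = (-0.582)(1.024391) + (0.709) = 0.112805.
Therefore gamma(1) = 0.1128 (to 4 decimal places).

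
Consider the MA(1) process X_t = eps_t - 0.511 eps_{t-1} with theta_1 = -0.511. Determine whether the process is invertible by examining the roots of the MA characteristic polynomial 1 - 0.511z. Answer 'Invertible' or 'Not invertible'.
\text{Invertible}

The MA(q) characteristic polynomial is P(z) = 1 - 0.511z.
Invertibility requires all roots to lie outside the unit circle, i.e. |z| > 1 for every root.
This is linear in z: 1 + (-0.511) z = 0  =>  z = -1/(-0.511) = 1.956947,  |z| = 1.956947.
Moduli of all roots: 1.9569.
All moduli strictly greater than 1? Yes.
Verdict: Invertible.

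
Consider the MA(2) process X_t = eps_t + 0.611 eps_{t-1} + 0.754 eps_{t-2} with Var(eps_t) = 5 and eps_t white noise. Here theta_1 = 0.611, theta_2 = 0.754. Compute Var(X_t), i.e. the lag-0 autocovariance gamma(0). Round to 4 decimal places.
\gamma(0) = 9.7092

For an MA(q) process X_t = eps_t + sum_i theta_i eps_{t-i} with
Var(eps_t) = sigma^2, the variance is
  gamma(0) = sigma^2 * (1 + sum_i theta_i^2).
  sum_i theta_i^2 = (0.611)^2 + (0.754)^2 = 0.373321 + 0.568516 = 0.941837.
  gamma(0) = 5 * (1 + 0.941837) = 5 * 1.941837 = 9.709185, which rounds to 9.7092.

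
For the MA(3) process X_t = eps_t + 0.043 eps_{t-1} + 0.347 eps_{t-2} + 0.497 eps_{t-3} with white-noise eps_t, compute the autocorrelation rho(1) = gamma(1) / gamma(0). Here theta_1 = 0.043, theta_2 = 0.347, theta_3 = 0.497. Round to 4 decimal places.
\rho(1) = 0.1683

For an MA(q) process with theta_0 = 1, the autocovariance is
  gamma(k) = sigma^2 * sum_{i=0..q-k} theta_i * theta_{i+k},
and rho(k) = gamma(k) / gamma(0). Sigma^2 cancels.
  numerator   = (1)*(0.043) + (0.043)*(0.347) + (0.347)*(0.497) = 0.23038.
  denominator = (1)^2 + (0.043)^2 + (0.347)^2 + (0.497)^2 = 1.369267.
  rho(1) = 0.23038 / 1.369267 = 0.1683.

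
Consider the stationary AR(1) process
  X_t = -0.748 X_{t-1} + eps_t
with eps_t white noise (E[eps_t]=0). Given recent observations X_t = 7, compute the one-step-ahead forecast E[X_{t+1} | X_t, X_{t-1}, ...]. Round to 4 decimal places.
E[X_{t+1} \mid \mathcal F_t] = -5.2360

For an AR(p) model X_t = c + sum_i phi_i X_{t-i} + eps_t, the
one-step-ahead conditional mean is
  E[X_{t+1} | X_t, ...] = c + sum_i phi_i X_{t+1-i}.
Substitute known values:
  E[X_{t+1} | ...] = (-0.748) * (7)
                   = -5.2360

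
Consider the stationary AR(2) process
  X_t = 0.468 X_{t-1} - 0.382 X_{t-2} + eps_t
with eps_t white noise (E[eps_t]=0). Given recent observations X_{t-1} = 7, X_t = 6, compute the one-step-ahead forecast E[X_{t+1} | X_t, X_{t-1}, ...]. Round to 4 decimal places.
E[X_{t+1} \mid \mathcal F_t] = 0.1340

For an AR(p) model X_t = c + sum_i phi_i X_{t-i} + eps_t, the
one-step-ahead conditional mean is
  E[X_{t+1} | X_t, ...] = c + sum_i phi_i X_{t+1-i}.
Substitute known values:
  E[X_{t+1} | ...] = (0.468) * (6) + (-0.382) * (7)
                   = 0.1340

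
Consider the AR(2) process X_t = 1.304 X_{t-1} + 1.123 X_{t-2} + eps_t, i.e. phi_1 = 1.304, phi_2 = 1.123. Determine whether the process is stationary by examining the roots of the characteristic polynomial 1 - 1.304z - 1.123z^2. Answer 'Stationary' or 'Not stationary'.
\text{Not stationary}

The AR(p) characteristic polynomial is P(z) = 1 - 1.304z - 1.123z^2.
Stationarity requires all roots to lie outside the unit circle, i.e. |z| > 1 for every root.
Set 1 + (-1.304) z + (-1.123) z^2 = 0, i.e. a z^2 + b z + c = 0 with a = -1.123, b = -1.304, c = 1.
Discriminant D = b^2 - 4ac = (-1.304)^2 - 4*(-1.123)*1 = 1.700416 - (-4.492) = 6.192416.
D >= 0, so the roots are real: z = (-b +/- sqrt(D)) / (2a) = (1.304 +/- 2.488457) / (-2.246).
  z_1 = (1.304 + 2.488457) / (-2.246) = -1.6885,   |z_1| = 1.6885.
  z_2 = (1.304 - 2.488457) / (-2.246) = 0.5274,   |z_2| = 0.5274.
Moduli of all roots: 1.6885, 0.5274.
All moduli strictly greater than 1? No.
Verdict: Not stationary.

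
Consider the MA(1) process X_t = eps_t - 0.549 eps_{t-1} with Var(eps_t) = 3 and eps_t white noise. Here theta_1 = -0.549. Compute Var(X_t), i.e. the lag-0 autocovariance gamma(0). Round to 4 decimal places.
\gamma(0) = 3.9042

For an MA(q) process X_t = eps_t + sum_i theta_i eps_{t-i} with
Var(eps_t) = sigma^2, the variance is
  gamma(0) = sigma^2 * (1 + sum_i theta_i^2).
  sum_i theta_i^2 = (-0.549)^2 = 0.301401.
  gamma(0) = 3 * (1 + 0.301401) = 3 * 1.301401 = 3.904203, which rounds to 3.9042.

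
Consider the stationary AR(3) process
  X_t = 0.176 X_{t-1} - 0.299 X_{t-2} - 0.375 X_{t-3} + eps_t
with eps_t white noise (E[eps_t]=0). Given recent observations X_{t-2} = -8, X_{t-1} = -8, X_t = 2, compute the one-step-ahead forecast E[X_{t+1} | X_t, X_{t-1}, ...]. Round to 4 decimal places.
E[X_{t+1} \mid \mathcal F_t] = 5.7440

For an AR(p) model X_t = c + sum_i phi_i X_{t-i} + eps_t, the
one-step-ahead conditional mean is
  E[X_{t+1} | X_t, ...] = c + sum_i phi_i X_{t+1-i}.
Substitute known values:
  E[X_{t+1} | ...] = (0.176) * (2) + (-0.299) * (-8) + (-0.375) * (-8)
                   = 5.7440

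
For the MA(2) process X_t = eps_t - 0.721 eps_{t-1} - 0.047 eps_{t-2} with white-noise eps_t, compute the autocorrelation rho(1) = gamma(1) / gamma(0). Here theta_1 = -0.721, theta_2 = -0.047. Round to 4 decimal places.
\rho(1) = -0.4514

For an MA(q) process with theta_0 = 1, the autocovariance is
  gamma(k) = sigma^2 * sum_{i=0..q-k} theta_i * theta_{i+k},
and rho(k) = gamma(k) / gamma(0). Sigma^2 cancels.
  numerator   = (1)*(-0.721) + (-0.721)*(-0.047) = -0.687113.
  denominator = (1)^2 + (-0.721)^2 + (-0.047)^2 = 1.52205.
  rho(1) = -0.687113 / 1.52205 = -0.4514.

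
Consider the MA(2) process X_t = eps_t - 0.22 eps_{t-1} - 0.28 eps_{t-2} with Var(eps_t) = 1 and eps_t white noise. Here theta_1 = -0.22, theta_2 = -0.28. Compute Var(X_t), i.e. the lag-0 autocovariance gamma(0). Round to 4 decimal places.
\gamma(0) = 1.1268

For an MA(q) process X_t = eps_t + sum_i theta_i eps_{t-i} with
Var(eps_t) = sigma^2, the variance is
  gamma(0) = sigma^2 * (1 + sum_i theta_i^2).
  sum_i theta_i^2 = (-0.22)^2 + (-0.28)^2 = 0.0484 + 0.0784 = 0.1268.
  gamma(0) = 1 * (1 + 0.1268) = 1 * 1.1268 = 1.1268.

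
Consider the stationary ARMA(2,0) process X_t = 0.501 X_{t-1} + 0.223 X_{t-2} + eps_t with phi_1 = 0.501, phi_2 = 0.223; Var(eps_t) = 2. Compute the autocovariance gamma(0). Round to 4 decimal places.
\gamma(0) = 3.6023

Multiply the model equation by X_{t-k} and take expectations. With theta_0 = psi_0 = 1 and psi_j the MA(infinity) weights, this gives
  gamma(k) - sum_i phi_i gamma(k-i) = c_k,
  c_k = sigma^2 * sum_{j=k..q} theta_j psi_{j-k}   (c_k = 0 for k > q),
using gamma(-m) = gamma(m).
Pure AR (q = 0): c_0 = sigma^2 = 2, c_k = 0 for k >= 1.
Equations for k = 0, 1, 2 (AR order 2, c_2 = 0):
  (E0) gamma(0) = phi_1 gamma(1) + phi_2 gamma(2) + c_0
  (E1) gamma(1) = phi_1 gamma(0) + phi_2 gamma(1) + c_1
  (E2) gamma(2) = phi_1 gamma(1) + phi_2 gamma(0)
From (E1): gamma(1) = A gamma(0) + B with
  A = phi_1 / (1 - phi_2) = 0.501 / 0.777 = 0.644788,   B = c_1 / (1 - phi_2) = 0 / 0.777 = 0.
Insert (E2) into (E0): gamma(0) (1 - phi_2^2) = phi_1 (1 + phi_2) gamma(1) + c_0.
  phi_1 (1 + phi_2) = (0.501)(1.223) = 0.612723,   1 - phi_2^2 = 0.950271.
Replace gamma(1) by A gamma(0) + B and collect gamma(0):
  gamma(0) [0.950271 - (0.612723)(0.644788)] = c_0 = 2
  gamma(0) * 0.555195 = 2
  gamma(0) = 2 / 0.555195 = 3.602339.
Therefore gamma(0) = 3.6023 (to 4 decimal places).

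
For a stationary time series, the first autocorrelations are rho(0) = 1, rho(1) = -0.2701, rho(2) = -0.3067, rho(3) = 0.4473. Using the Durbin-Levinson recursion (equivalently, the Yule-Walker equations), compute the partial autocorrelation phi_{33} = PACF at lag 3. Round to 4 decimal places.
\phi_{33} = 0.2850

The PACF at lag k is phi_{kk}, the last component of the solution
to the Yule-Walker system G_k phi = r_k where
  (G_k)_{ij} = rho(|i - j|), (r_k)_i = rho(i), i,j = 1..k.
Equivalently, Durbin-Levinson gives phi_{kk} iteratively:
  phi_{11} = rho(1)
  phi_{kk} = [rho(k) - sum_{j=1..k-1} phi_{k-1,j} rho(k-j)]
            / [1 - sum_{j=1..k-1} phi_{k-1,j} rho(j)],
  phi_{k,j} = phi_{k-1,j} - phi_{kk} phi_{k-1,k-j},  j = 1..k-1.
Step k = 1:
  phi_11 = rho(1) = -0.2701.
Step k = 2:
  phi_22 = [rho(2) - phi_11 rho(1)] / [1 - phi_11 rho(1)] = [-0.3067 - (-0.2701)(-0.2701)] / [1 - (-0.2701)(-0.2701)]
         = -0.37965401 / 0.92704599 = -0.409531.
  Update: phi_21 = phi_11 - phi_22 phi_11 = -0.2701 - (-0.409531)(-0.2701) = -0.380714.
Step k = 3:
  phi_33 = [rho(3) - phi_21 rho(2) - phi_22 rho(1)] / [1 - phi_21 rho(1) - phi_22 rho(2)]
    numerator   = 0.4473 - (-0.380714)(-0.3067) - (-0.409531)(-0.2701) = 0.21992062
    denominator = 1 - (-0.380714)(-0.2701) - (-0.409531)(-0.3067) = 0.77156593
  phi_33 = 0.21992062 / 0.77156593 = 0.285.
Therefore phi_{33} = 0.2850.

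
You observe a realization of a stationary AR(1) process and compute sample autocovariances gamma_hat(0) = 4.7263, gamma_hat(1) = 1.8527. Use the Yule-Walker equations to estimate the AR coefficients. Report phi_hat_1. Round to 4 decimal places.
\hat\phi_{1} = 0.3920

The Yule-Walker equations for an AR(p) process read, in matrix form,
  Gamma_p phi = r_p,   with   (Gamma_p)_{ij} = gamma(|i - j|),
                       (r_p)_i = gamma(i),   i,j = 1..p.
Substitute the sample gammas (Toeplitz matrix and right-hand side of size 1):
  Gamma_p = [[4.7263]]
  r_p     = [1.8527]
With p = 1 this is the single equation gamma(0) phi_1 = gamma(1):
  phi_hat_1 = gamma(1) / gamma(0) = 1.8527 / 4.7263 = 0.3920.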